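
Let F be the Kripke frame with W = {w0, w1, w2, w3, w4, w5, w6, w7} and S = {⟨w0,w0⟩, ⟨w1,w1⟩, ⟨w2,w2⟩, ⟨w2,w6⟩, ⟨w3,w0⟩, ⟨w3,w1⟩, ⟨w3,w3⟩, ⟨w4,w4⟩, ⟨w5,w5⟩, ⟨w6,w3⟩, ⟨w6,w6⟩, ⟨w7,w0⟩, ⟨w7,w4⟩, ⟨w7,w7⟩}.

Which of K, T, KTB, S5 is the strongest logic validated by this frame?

T

Reflexive (axiom T): yes — every world is S-related to itself.
Symmetric (axiom B): no — w2 S w6 but not w6 S w2.
Euclidean (axiom 5): no — w3 S w0 and w3 S w1, but not w0 S w1.
So F validates K, T; KTB would additionally require S to be symmetric. The strongest is T.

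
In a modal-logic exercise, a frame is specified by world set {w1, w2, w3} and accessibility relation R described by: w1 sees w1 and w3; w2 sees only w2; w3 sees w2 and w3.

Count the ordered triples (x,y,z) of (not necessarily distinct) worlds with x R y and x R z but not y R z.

Enumerating: (w1,w3,w1), (w3,w2,w3).

2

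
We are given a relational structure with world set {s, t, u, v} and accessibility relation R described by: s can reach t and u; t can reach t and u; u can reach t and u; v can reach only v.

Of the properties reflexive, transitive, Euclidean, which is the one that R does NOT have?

Reflexive: no — s is not related to itself.
Transitive: yes — every two-step R-path is closed by a direct edge.
Euclidean: yes — any two successors of a common world are R-related.
Only reflexive fails.

reflexive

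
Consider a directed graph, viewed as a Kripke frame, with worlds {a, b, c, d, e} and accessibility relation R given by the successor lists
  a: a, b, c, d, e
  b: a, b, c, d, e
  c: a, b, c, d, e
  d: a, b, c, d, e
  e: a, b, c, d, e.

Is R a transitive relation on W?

Yes

Transitive: yes — every two-step R-path is closed by a direct edge.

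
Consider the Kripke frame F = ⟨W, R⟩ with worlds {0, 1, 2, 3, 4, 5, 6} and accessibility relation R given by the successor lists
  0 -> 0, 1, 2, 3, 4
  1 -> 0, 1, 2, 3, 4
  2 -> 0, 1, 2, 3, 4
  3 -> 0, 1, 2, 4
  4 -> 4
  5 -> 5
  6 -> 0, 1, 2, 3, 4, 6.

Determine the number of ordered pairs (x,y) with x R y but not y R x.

9

Enumerating: (0,4), (1,4), (2,4), (3,4), (6,0), (6,1), (6,2), (6,3), (6,4).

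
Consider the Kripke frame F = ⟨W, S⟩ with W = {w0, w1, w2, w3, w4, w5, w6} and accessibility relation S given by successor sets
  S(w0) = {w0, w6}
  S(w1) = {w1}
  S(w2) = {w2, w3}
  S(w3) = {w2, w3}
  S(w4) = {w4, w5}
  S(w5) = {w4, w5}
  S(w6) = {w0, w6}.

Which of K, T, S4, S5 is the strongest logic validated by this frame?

Reflexive (axiom T): yes — every world is S-related to itself.
Transitive (axiom 4): yes — every two-step S-path is closed by a direct edge.
Euclidean (axiom 5): yes — any two successors of a common world are S-related.
So F validates K, T, S4, S5. The strongest is S5.

S5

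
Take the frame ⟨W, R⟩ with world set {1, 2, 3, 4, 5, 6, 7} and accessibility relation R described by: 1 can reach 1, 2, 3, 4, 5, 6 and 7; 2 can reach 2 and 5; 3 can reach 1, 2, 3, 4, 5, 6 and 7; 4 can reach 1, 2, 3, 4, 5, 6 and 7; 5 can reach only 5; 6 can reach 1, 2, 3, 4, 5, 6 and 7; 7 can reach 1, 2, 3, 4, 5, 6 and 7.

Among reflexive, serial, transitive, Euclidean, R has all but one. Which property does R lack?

Reflexive: yes — every world is R-related to itself.
Serial: yes — every world has a successor (e.g. 1 R 1).
Transitive: yes — every two-step R-path is closed by a direct edge.
Euclidean: no — 1 R 2 and 1 R 3, but not 2 R 3.
Only Euclidean fails.

Euclidean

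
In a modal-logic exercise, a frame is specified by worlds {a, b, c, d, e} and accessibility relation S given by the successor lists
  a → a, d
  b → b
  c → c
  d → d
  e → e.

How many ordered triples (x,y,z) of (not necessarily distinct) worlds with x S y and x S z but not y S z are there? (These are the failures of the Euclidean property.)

Enumerating: (a,d,a).

1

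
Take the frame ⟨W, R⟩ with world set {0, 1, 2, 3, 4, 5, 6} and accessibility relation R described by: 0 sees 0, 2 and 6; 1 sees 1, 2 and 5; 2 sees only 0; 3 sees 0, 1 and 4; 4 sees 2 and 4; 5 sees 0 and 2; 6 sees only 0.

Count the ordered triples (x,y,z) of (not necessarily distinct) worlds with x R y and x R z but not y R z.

Enumerating: (0,2,2), (0,2,6), (0,6,2), (0,6,6), (1,2,1), (1,2,2), (1,2,5), (1,5,1), (1,5,5), (3,0,1), (3,0,4), (3,1,0), (3,1,4), (3,4,0), (3,4,1), (4,2,2), (4,2,4), (5,2,2).

18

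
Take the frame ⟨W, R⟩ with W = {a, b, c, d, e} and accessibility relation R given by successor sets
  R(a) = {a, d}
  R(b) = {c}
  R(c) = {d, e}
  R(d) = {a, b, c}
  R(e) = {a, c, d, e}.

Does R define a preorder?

Reflexive: no — b is not related to itself.
Transitive: no — a R d and d R b, but not a R b.
So R is not a preorder.

No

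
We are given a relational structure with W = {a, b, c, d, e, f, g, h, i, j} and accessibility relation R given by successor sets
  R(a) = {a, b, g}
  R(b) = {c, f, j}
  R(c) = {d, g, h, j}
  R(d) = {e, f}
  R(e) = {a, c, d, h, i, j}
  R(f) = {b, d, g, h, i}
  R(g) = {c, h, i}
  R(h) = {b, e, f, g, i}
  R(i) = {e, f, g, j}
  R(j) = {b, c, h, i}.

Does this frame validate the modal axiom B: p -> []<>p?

By correspondence theory, B is valid on a frame iff R is symmetric.
Symmetric: no — a R b but not b R a.

No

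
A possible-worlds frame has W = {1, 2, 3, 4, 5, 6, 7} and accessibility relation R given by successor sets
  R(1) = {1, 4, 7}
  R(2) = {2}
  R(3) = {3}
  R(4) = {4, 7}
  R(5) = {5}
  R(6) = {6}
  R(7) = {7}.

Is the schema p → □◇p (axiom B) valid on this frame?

No

By correspondence theory, B is valid on a frame iff R is symmetric.
Symmetric: no — 1 R 4 but not 4 R 1.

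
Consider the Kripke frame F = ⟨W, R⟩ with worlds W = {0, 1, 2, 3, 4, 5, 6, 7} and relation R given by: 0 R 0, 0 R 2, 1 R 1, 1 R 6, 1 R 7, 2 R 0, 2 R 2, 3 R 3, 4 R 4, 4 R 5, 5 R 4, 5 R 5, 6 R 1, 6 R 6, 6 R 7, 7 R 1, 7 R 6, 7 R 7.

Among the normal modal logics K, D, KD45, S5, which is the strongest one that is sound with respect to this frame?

S5

Serial (axiom D): yes — every world has a successor (e.g. 0 R 0).
Euclidean (axiom 5): yes — any two successors of a common world are R-related.
Transitive (axiom 4): yes — every two-step R-path is closed by a direct edge.
Reflexive (axiom T): yes — every world is R-related to itself.
So F validates K, D, KD45, S5. The strongest is S5.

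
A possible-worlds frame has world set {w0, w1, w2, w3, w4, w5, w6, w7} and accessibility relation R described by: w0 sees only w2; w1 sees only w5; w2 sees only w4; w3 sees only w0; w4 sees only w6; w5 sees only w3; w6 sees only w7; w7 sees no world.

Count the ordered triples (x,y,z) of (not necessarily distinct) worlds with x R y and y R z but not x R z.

Enumerating: (w0,w2,w4), (w1,w5,w3), (w2,w4,w6), (w3,w0,w2), (w4,w6,w7), (w5,w3,w0).

6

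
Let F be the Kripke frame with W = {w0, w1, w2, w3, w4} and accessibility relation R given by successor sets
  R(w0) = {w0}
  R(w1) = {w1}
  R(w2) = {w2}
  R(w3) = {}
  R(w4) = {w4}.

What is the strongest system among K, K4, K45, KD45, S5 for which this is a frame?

K45

Transitive (axiom 4): yes — every two-step R-path is closed by a direct edge.
Euclidean (axiom 5): yes — any two successors of a common world are R-related.
Serial (axiom D): no — w3 has no R-successor.
Reflexive (axiom T): no — w3 is not related to itself.
So F validates K, K4, K45; KD45 would additionally require R to be serial. The strongest is K45.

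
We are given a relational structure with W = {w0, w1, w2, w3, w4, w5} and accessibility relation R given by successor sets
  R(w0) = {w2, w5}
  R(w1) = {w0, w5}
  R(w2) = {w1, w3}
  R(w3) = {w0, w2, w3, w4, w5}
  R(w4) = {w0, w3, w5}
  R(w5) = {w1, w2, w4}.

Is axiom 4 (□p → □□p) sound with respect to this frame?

No

The schema 4 characterises exactly the transitive frames.
Transitive: no — w0 R w2 and w2 R w1, but not w0 R w1.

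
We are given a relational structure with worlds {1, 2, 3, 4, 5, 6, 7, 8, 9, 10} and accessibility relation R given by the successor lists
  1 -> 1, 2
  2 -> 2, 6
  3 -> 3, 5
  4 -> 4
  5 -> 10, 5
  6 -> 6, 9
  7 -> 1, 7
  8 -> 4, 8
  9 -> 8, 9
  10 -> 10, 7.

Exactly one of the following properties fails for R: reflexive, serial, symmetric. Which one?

symmetric

Reflexive: yes — every world is R-related to itself.
Serial: yes — every world has a successor (e.g. 1 R 1).
Symmetric: no — 1 R 2 but not 2 R 1.
Only symmetric fails.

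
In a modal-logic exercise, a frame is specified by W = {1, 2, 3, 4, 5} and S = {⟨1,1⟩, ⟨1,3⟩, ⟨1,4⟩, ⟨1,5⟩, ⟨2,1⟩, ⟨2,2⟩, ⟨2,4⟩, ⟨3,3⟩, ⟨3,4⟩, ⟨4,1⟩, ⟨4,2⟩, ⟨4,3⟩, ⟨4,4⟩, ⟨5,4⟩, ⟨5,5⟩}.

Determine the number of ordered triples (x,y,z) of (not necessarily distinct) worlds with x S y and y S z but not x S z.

10

Enumerating: (1,4,2), (2,1,3), (2,1,5), (2,4,3), (3,4,1), (3,4,2), (4,1,5), (5,4,1), (5,4,2), (5,4,3).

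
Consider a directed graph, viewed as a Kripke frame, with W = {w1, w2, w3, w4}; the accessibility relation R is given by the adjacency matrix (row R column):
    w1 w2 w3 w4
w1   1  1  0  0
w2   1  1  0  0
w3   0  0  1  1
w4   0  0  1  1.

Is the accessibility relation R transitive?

Yes

Transitive: yes — every two-step R-path is closed by a direct edge.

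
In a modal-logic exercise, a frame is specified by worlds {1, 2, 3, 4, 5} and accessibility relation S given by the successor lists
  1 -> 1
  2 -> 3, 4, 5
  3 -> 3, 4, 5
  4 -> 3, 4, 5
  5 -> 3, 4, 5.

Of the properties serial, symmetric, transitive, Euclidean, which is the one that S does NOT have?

Serial: yes — every world has a successor (e.g. 1 S 1).
Symmetric: no — 2 S 3 but not 3 S 2.
Transitive: yes — every two-step S-path is closed by a direct edge.
Euclidean: yes — any two successors of a common world are S-related.
Only symmetric fails.

symmetric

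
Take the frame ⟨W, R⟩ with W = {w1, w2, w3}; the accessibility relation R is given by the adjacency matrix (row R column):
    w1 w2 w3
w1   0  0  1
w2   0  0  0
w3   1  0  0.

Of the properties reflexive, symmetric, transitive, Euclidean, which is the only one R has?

symmetric

Reflexive: no — w1 is not related to itself.
Symmetric: yes — every pair in R has its reverse in R.
Transitive: no — w1 R w3 and w3 R w1, but not w1 R w1.
Euclidean: no — w1 R w3 and w1 R w3, but not w3 R w3.
Only symmetric holds.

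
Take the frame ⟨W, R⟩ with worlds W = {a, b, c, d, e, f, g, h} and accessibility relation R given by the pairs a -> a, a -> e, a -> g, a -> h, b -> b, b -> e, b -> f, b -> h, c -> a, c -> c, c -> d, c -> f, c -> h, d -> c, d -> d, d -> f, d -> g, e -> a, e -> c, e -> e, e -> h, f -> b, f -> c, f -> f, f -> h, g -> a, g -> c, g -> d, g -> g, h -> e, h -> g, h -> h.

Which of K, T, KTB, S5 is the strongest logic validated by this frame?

T

Reflexive (axiom T): yes — every world is R-related to itself.
Symmetric (axiom B): no — a R h but not h R a.
Euclidean (axiom 5): no — a R e and a R g, but not e R g.
So F validates K, T; KTB would additionally require R to be symmetric. The strongest is T.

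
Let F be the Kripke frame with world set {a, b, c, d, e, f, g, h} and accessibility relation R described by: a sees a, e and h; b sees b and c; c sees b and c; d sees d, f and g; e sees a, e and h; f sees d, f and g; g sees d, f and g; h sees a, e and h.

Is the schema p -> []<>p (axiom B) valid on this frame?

Axiom B corresponds to the accessibility relation being symmetric.
Symmetric: yes — every pair in R has its reverse in R.

Yes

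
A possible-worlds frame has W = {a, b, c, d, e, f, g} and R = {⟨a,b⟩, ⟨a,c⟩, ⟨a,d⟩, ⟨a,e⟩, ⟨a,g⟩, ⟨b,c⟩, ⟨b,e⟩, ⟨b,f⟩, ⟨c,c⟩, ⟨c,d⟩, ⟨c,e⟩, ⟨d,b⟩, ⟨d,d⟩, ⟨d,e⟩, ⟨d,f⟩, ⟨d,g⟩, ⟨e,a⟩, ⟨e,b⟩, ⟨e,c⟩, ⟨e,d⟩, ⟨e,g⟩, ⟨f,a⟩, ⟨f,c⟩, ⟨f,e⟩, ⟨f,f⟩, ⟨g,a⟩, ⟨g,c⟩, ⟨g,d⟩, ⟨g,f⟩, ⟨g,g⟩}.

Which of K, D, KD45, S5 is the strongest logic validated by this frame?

Serial (axiom D): yes — every world has a successor (e.g. a R b).
Euclidean (axiom 5): no — a R b and a R d, but not b R d.
Transitive (axiom 4): no — a R b and b R f, but not a R f.
Reflexive (axiom T): no — a is not related to itself.
So F validates K, D; KD45 would additionally require R to be Euclidean and transitive. The strongest is D.

D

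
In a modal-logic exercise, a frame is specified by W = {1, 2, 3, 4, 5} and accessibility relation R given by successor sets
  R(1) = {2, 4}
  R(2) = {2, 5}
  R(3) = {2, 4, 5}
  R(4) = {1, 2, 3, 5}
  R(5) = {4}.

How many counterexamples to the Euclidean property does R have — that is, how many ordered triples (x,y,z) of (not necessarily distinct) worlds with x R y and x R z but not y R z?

20

Enumerating: (1,2,4), (1,4,4), (2,5,2), (2,5,5), (3,2,4), (3,4,4), (3,5,2), (3,5,5), (4,1,1), (4,1,3), (4,1,5), (4,2,1), … and 8 more.
Total: 20.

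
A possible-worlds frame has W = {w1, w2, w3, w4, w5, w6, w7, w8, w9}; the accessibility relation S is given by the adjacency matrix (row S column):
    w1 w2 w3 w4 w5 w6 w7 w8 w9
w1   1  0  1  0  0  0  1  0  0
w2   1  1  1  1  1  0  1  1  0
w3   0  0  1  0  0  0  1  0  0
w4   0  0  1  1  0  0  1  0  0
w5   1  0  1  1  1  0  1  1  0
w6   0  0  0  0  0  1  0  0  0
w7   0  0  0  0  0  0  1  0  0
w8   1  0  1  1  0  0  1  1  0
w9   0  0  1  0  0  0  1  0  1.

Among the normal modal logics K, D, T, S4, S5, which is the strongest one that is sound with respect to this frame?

Serial (axiom D): yes — every world has a successor (e.g. w1 S w1).
Reflexive (axiom T): yes — every world is S-related to itself.
Transitive (axiom 4): yes — every two-step S-path is closed by a direct edge.
Euclidean (axiom 5): no — w1 S w7 and w1 S w3, but not w7 S w3.
So F validates K, D, T, S4; S5 would additionally require S to be Euclidean. The strongest is S4.

S4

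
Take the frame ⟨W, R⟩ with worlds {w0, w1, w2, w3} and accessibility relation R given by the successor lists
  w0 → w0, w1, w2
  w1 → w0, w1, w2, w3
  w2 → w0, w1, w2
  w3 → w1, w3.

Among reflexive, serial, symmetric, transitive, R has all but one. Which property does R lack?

transitive

Reflexive: yes — every world is R-related to itself.
Serial: yes — every world has a successor (e.g. w0 R w0).
Symmetric: yes — every pair in R has its reverse in R.
Transitive: no — w0 R w1 and w1 R w3, but not w0 R w3.
Only transitive fails.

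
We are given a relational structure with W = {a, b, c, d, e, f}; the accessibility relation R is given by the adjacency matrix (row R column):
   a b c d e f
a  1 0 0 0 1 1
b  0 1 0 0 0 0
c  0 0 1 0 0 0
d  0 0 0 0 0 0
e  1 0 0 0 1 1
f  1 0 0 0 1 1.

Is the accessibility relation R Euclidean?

Euclidean: yes — any two successors of a common world are R-related.

Yes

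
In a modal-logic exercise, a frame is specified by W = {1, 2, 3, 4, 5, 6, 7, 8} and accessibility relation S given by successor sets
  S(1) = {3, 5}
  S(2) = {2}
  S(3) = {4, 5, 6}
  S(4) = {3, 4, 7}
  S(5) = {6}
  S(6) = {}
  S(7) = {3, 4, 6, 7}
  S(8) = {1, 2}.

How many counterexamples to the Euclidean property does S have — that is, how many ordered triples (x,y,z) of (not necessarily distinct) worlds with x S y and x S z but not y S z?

23

Enumerating: (1,3,3), (1,5,3), (1,5,5), (3,4,5), (3,4,6), (3,5,4), (3,5,5), (3,6,4), (3,6,5), (3,6,6), (4,3,3), (4,3,7), … and 11 more.
Total: 23.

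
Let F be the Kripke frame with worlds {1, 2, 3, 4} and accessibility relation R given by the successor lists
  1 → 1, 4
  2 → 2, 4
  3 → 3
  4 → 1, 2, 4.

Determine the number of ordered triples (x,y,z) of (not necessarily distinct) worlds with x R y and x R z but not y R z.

Enumerating: (4,1,2), (4,2,1).

2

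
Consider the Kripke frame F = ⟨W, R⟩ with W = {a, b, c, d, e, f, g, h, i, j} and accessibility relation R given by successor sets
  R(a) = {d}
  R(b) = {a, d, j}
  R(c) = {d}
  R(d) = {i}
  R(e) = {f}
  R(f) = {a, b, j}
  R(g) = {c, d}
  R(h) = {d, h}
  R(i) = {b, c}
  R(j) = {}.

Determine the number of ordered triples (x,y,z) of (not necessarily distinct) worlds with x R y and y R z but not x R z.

16

Enumerating: (a,d,i), (b,d,i), (c,d,i), (d,i,b), (d,i,c), (e,f,a), (e,f,b), (e,f,j), (f,a,d), (f,b,d), (g,d,i), (h,d,i), (i,b,a), (i,b,d), (i,b,j), (i,c,d).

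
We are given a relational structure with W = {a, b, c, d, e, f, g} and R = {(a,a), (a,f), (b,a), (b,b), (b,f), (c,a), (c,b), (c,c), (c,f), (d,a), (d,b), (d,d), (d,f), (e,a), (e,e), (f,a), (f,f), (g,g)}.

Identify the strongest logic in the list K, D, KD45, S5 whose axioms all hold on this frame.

Serial (axiom D): yes — every world has a successor (e.g. a R a).
Euclidean (axiom 5): no — c R a and c R b, but not a R b.
Transitive (axiom 4): no — e R a and a R f, but not e R f.
Reflexive (axiom T): yes — every world is R-related to itself.
So F validates K, D; KD45 would additionally require R to be Euclidean and transitive. The strongest is D.

D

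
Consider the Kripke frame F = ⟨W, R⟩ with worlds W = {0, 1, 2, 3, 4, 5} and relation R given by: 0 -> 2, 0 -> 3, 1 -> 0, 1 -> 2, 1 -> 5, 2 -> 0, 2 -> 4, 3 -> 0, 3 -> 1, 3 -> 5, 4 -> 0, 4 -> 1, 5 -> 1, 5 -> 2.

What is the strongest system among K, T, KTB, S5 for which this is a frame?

K

Reflexive (axiom T): no — 0 is not related to itself.
Symmetric (axiom B): no — 1 R 0 but not 0 R 1.
Euclidean (axiom 5): no — 0 R 2 and 0 R 3, but not 2 R 3.
So F validates K; T would additionally require R to be reflexive. The strongest is K.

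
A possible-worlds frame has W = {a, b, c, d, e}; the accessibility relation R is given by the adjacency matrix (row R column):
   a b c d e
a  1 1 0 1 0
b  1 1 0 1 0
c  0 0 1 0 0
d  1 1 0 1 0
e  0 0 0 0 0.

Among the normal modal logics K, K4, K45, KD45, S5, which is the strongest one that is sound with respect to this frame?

Transitive (axiom 4): yes — every two-step R-path is closed by a direct edge.
Euclidean (axiom 5): yes — any two successors of a common world are R-related.
Serial (axiom D): no — e has no R-successor.
Reflexive (axiom T): no — e is not related to itself.
So F validates K, K4, K45; KD45 would additionally require R to be serial. The strongest is K45.

K45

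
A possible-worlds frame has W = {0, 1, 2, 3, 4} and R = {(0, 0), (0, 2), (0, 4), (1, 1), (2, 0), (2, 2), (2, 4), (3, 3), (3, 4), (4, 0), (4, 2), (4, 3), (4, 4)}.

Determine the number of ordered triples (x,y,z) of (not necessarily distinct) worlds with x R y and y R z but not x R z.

4

Enumerating: (0,4,3), (2,4,3), (3,4,0), (3,4,2).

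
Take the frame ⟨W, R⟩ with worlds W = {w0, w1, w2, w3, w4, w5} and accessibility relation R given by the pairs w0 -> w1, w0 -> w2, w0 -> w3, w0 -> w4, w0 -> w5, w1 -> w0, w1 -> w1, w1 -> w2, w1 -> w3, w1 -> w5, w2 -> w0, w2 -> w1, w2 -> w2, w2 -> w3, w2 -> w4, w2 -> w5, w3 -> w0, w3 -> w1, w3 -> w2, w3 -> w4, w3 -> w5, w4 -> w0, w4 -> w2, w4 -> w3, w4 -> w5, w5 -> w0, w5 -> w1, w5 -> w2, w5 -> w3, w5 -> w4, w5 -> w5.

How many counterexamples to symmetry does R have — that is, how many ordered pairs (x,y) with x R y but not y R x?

R is symmetric; there are no such tuples.

0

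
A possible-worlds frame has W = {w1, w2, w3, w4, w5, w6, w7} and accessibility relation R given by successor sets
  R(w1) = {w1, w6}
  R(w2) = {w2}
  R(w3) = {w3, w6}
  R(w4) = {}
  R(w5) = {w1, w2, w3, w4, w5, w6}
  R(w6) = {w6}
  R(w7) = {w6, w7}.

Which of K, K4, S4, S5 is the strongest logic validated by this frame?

Transitive (axiom 4): yes — every two-step R-path is closed by a direct edge.
Reflexive (axiom T): no — w4 is not related to itself.
Euclidean (axiom 5): no — w5 R w1 and w5 R w2, but not w1 R w2.
So F validates K, K4; S4 would additionally require R to be reflexive. The strongest is K4.

K4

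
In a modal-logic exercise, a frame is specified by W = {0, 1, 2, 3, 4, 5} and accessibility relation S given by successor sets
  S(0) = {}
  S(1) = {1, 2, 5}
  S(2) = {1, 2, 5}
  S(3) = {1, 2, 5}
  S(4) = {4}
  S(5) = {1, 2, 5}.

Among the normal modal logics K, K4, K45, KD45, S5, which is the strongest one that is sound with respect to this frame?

K45

Transitive (axiom 4): yes — every two-step S-path is closed by a direct edge.
Euclidean (axiom 5): yes — any two successors of a common world are S-related.
Serial (axiom D): no — 0 has no S-successor.
Reflexive (axiom T): no — 0 is not related to itself.
So F validates K, K4, K45; KD45 would additionally require S to be serial. The strongest is K45.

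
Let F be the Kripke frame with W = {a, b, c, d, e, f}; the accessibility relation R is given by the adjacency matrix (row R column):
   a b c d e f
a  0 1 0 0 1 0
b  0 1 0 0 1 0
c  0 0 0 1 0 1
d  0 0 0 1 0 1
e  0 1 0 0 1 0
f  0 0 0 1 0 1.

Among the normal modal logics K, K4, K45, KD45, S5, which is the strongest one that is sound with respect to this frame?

Transitive (axiom 4): yes — every two-step R-path is closed by a direct edge.
Euclidean (axiom 5): yes — any two successors of a common world are R-related.
Serial (axiom D): yes — every world has a successor (e.g. a R b).
Reflexive (axiom T): no — a is not related to itself.
So F validates K, K4, K45, KD45; S5 would additionally require R to be reflexive. The strongest is KD45.

KD45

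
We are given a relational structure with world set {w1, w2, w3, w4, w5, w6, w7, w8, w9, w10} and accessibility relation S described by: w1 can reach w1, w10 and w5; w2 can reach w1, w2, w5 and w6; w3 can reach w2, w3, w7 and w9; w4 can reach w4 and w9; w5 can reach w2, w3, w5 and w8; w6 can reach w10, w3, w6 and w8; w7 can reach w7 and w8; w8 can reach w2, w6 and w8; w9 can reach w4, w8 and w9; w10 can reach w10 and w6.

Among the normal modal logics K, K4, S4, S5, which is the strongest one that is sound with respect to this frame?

Transitive (axiom 4): no — w1 S w10 and w10 S w6, but not w1 S w6.
Reflexive (axiom T): yes — every world is S-related to itself.
Euclidean (axiom 5): no — w1 S w10 and w1 S w5, but not w10 S w5.
So F validates K; K4 would additionally require S to be transitive. The strongest is K.

K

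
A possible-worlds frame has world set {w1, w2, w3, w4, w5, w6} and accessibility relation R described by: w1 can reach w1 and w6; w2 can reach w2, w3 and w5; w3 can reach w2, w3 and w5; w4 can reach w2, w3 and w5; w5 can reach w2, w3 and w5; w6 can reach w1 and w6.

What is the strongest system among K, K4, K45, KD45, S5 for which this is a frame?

Transitive (axiom 4): yes — every two-step R-path is closed by a direct edge.
Euclidean (axiom 5): yes — any two successors of a common world are R-related.
Serial (axiom D): yes — every world has a successor (e.g. w1 R w1).
Reflexive (axiom T): no — w4 is not related to itself.
So F validates K, K4, K45, KD45; S5 would additionally require R to be reflexive. The strongest is KD45.

KD45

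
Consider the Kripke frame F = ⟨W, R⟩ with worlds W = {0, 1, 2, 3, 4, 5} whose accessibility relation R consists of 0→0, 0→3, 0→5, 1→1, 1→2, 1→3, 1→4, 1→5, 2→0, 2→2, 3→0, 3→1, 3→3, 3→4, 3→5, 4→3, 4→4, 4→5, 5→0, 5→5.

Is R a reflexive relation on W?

Yes

Reflexive: yes — every world is R-related to itself.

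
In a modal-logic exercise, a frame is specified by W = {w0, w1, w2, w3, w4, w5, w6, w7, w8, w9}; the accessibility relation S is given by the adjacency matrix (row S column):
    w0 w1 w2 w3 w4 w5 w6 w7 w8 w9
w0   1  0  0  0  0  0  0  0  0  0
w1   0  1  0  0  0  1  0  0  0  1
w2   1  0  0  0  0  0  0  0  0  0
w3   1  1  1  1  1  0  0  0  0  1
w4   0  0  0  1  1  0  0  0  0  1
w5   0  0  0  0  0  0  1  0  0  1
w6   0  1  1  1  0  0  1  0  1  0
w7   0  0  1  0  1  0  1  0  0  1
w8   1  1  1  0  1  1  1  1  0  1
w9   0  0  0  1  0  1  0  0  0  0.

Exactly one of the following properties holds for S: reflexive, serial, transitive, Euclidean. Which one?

Reflexive: no — w2 is not related to itself.
Serial: yes — every world has a successor (e.g. w0 S w0).
Transitive: no — w1 S w5 and w5 S w6, but not w1 S w6.
Euclidean: no — w3 S w0 and w3 S w1, but not w0 S w1.
Only serial holds.

serial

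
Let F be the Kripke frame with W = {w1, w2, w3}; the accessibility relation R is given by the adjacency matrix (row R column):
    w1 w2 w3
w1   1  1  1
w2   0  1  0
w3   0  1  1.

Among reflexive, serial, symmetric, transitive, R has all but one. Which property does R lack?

Reflexive: yes — every world is R-related to itself.
Serial: yes — every world has a successor (e.g. w1 R w1).
Symmetric: no — w1 R w2 but not w2 R w1.
Transitive: yes — every two-step R-path is closed by a direct edge.
Only symmetric fails.

symmetric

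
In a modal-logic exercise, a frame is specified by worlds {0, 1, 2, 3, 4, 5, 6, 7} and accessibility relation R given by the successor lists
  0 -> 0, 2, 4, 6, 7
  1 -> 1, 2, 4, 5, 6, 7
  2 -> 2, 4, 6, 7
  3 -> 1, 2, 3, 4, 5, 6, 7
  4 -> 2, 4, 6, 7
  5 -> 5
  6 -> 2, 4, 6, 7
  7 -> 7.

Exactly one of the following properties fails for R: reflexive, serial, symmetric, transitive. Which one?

symmetric

Reflexive: yes — every world is R-related to itself.
Serial: yes — every world has a successor (e.g. 0 R 0).
Symmetric: no — 0 R 2 but not 2 R 0.
Transitive: yes — every two-step R-path is closed by a direct edge.
Only symmetric fails.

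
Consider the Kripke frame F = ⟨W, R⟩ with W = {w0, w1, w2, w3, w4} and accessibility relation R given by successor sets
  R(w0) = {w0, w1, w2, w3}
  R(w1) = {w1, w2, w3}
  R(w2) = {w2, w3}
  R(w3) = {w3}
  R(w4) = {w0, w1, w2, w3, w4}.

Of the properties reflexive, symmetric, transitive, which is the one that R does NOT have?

Reflexive: yes — every world is R-related to itself.
Symmetric: no — w0 R w1 but not w1 R w0.
Transitive: yes — every two-step R-path is closed by a direct edge.
Only symmetric fails.

symmetric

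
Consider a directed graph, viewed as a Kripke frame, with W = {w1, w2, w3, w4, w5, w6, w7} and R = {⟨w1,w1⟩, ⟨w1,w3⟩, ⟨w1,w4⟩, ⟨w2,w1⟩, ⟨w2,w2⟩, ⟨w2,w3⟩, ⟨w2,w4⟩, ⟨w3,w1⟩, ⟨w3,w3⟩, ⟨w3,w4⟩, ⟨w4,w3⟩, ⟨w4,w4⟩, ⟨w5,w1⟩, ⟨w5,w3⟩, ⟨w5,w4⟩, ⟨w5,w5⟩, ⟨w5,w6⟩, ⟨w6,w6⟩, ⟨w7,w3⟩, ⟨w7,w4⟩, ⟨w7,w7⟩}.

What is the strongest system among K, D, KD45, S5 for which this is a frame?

Serial (axiom D): yes — every world has a successor (e.g. w1 R w1).
Euclidean (axiom 5): no — w2 R w4 and w2 R w1, but not w4 R w1.
Transitive (axiom 4): no — w4 R w3 and w3 R w1, but not w4 R w1.
Reflexive (axiom T): yes — every world is R-related to itself.
So F validates K, D; KD45 would additionally require R to be Euclidean and transitive. The strongest is D.

D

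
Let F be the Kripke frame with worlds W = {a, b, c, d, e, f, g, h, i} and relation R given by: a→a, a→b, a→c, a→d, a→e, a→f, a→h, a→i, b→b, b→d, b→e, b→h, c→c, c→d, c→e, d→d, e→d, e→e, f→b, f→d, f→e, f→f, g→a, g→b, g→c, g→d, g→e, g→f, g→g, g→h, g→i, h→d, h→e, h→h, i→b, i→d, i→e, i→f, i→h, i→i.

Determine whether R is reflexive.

Yes

Reflexive: yes — every world is R-related to itself.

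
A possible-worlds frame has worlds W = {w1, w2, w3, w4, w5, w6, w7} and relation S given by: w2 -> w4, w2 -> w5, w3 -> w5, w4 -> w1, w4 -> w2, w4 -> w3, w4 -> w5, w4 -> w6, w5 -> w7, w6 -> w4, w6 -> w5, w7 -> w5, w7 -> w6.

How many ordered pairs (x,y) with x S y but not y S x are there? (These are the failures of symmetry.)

Enumerating: (w2,w5), (w3,w5), (w4,w1), (w4,w3), (w4,w5), (w6,w5), (w7,w6).

7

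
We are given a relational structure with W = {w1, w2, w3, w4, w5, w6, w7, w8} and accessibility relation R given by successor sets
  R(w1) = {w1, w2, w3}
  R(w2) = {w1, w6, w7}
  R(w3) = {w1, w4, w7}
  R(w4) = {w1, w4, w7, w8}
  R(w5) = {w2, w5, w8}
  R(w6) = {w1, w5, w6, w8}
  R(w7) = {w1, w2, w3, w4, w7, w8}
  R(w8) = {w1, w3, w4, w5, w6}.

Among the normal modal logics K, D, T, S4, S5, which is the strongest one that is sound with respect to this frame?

D

Serial (axiom D): yes — every world has a successor (e.g. w1 R w1).
Reflexive (axiom T): no — w2 is not related to itself.
Transitive (axiom 4): no — w1 R w2 and w2 R w6, but not w1 R w6.
Euclidean (axiom 5): no — w1 R w2 and w1 R w3, but not w2 R w3.
So F validates K, D; T would additionally require R to be reflexive. The strongest is D.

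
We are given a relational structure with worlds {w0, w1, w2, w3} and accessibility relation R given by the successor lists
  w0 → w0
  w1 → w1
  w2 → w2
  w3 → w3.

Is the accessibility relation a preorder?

Reflexive: yes — every world is R-related to itself.
Transitive: yes — every two-step R-path is closed by a direct edge.
So R is a preorder.

Yes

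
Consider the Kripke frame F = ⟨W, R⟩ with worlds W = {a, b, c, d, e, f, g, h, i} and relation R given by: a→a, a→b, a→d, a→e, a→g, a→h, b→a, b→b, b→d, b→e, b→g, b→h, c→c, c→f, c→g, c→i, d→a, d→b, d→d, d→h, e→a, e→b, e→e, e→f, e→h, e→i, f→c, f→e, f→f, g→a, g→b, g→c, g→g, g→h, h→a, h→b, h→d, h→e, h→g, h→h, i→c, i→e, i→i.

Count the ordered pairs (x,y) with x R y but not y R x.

0

R is symmetric; there are no such tuples.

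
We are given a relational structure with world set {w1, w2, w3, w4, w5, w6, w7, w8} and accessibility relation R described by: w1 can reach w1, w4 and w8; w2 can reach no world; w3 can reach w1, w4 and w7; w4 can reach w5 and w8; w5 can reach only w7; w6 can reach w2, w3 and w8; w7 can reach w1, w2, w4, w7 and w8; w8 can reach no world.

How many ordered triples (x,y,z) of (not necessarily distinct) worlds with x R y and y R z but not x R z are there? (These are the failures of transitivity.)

Enumerating: (w1,w4,w5), (w3,w1,w8), (w3,w4,w5), (w3,w4,w8), (w3,w7,w2), (w3,w7,w8), (w4,w5,w7), (w5,w7,w1), (w5,w7,w2), (w5,w7,w4), (w5,w7,w8), (w6,w3,w1), (w6,w3,w4), (w6,w3,w7), (w7,w4,w5).

15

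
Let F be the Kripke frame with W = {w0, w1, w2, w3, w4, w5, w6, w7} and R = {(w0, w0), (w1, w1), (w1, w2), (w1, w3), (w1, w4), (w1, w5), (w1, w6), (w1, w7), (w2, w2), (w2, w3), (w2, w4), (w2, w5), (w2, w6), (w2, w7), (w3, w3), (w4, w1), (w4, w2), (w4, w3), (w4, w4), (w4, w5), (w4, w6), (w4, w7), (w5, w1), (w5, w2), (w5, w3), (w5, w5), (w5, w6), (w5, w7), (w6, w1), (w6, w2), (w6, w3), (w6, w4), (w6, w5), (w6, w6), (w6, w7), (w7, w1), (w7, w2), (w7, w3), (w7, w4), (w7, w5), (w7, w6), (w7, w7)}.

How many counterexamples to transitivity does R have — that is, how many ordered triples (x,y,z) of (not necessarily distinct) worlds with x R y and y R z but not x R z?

8

Enumerating: (w2,w4,w1), (w2,w5,w1), (w2,w6,w1), (w2,w7,w1), (w5,w1,w4), (w5,w2,w4), (w5,w6,w4), (w5,w7,w4).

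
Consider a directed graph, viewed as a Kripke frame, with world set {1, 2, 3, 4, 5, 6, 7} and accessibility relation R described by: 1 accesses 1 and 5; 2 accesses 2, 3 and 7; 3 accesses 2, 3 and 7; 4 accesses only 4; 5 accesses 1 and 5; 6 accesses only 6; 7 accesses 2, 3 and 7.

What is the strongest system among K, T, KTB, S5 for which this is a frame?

Reflexive (axiom T): yes — every world is R-related to itself.
Symmetric (axiom B): yes — every pair in R has its reverse in R.
Euclidean (axiom 5): yes — any two successors of a common world are R-related.
So F validates K, T, KTB, S5. The strongest is S5.

S5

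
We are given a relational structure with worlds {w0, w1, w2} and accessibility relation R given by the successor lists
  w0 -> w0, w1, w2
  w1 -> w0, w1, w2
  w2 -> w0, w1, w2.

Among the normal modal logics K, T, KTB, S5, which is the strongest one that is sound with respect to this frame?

S5

Reflexive (axiom T): yes — every world is R-related to itself.
Symmetric (axiom B): yes — every pair in R has its reverse in R.
Euclidean (axiom 5): yes — any two successors of a common world are R-related.
So F validates K, T, KTB, S5. The strongest is S5.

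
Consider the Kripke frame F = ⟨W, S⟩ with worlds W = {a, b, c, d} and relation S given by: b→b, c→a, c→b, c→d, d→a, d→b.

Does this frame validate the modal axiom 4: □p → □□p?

By correspondence theory, 4 is valid on a frame iff S is transitive.
Transitive: yes — every two-step S-path is closed by a direct edge.

Yes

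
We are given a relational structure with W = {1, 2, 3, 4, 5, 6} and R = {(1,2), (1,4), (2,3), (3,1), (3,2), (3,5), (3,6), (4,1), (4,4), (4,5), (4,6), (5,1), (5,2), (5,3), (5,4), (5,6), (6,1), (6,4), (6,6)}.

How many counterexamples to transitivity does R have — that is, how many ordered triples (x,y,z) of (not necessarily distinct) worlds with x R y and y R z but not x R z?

20

Enumerating: (1,2,3), (1,4,1), (1,4,5), (1,4,6), (2,3,1), (2,3,2), (2,3,5), (2,3,6), (3,1,4), (3,2,3), (3,5,3), (3,5,4), … and 8 more.
Total: 20.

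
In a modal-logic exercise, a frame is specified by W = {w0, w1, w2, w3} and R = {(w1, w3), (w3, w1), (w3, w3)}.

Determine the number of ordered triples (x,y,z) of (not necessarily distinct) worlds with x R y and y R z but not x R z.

1

Enumerating: (w1,w3,w1).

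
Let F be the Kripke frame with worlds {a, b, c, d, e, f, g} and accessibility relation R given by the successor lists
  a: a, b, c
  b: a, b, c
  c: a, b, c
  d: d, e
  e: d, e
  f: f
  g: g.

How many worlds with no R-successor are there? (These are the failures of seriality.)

0

R is serial; there are no such worlds.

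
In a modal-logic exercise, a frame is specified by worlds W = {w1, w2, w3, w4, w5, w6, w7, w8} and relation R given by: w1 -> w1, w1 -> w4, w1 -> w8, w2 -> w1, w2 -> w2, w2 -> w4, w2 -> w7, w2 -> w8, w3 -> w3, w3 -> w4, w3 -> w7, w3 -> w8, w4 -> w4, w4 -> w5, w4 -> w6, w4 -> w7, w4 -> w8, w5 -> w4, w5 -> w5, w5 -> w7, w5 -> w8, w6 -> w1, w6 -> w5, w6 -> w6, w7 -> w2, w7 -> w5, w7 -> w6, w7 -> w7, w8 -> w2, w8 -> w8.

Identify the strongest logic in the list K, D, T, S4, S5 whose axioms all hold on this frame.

T

Serial (axiom D): yes — every world has a successor (e.g. w1 R w1).
Reflexive (axiom T): yes — every world is R-related to itself.
Transitive (axiom 4): no — w1 R w4 and w4 R w5, but not w1 R w5.
Euclidean (axiom 5): no — w1 R w8 and w1 R w4, but not w8 R w4.
So F validates K, D, T; S4 would additionally require R to be transitive. The strongest is T.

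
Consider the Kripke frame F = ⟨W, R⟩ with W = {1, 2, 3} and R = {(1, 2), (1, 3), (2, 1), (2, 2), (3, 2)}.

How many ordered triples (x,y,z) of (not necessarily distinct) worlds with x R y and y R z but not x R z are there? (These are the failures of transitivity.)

3

Enumerating: (1,2,1), (2,1,3), (3,2,1).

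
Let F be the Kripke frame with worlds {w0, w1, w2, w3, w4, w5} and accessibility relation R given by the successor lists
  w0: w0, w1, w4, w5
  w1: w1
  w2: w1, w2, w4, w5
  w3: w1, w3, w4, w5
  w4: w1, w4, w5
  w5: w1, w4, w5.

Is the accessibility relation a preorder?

Yes

Reflexive: yes — every world is R-related to itself.
Transitive: yes — every two-step R-path is closed by a direct edge.
So R is a preorder.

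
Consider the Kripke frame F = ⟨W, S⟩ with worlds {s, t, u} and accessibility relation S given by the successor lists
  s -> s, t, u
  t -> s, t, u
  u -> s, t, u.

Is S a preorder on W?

Yes

Reflexive: yes — every world is S-related to itself.
Transitive: yes — every two-step S-path is closed by a direct edge.
So S is a preorder.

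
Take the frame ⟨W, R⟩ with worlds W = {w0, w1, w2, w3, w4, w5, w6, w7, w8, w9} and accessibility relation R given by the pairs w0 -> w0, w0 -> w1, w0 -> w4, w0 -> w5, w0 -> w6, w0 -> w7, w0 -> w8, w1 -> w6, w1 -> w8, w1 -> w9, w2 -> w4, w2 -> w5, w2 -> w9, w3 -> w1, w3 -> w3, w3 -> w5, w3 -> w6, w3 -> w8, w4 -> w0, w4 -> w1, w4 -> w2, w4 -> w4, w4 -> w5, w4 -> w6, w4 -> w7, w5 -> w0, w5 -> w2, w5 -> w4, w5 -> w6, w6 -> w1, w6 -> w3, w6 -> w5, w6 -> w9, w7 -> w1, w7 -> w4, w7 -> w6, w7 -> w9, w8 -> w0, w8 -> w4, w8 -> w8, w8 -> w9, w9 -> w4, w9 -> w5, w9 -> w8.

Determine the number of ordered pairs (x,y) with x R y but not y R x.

Enumerating: (w0,w1), (w0,w6), (w0,w7), (w1,w8), (w1,w9), (w2,w9), (w3,w1), (w3,w5), (w3,w8), (w4,w1), (w4,w6), (w6,w9), (w7,w1), (w7,w6), (w7,w9), (w8,w4), (w9,w4), (w9,w5).

18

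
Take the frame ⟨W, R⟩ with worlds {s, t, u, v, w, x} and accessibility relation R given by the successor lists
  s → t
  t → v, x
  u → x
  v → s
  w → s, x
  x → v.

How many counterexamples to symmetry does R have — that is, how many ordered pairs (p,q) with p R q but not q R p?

8

Enumerating: (s,t), (t,v), (t,x), (u,x), (v,s), (w,s), (w,x), (x,v).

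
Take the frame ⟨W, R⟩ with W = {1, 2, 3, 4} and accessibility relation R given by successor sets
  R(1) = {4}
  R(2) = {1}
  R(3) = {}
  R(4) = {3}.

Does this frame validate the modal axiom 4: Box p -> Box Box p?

The schema 4 characterises exactly the transitive frames.
Transitive: no — 1 R 4 and 4 R 3, but not 1 R 3.

No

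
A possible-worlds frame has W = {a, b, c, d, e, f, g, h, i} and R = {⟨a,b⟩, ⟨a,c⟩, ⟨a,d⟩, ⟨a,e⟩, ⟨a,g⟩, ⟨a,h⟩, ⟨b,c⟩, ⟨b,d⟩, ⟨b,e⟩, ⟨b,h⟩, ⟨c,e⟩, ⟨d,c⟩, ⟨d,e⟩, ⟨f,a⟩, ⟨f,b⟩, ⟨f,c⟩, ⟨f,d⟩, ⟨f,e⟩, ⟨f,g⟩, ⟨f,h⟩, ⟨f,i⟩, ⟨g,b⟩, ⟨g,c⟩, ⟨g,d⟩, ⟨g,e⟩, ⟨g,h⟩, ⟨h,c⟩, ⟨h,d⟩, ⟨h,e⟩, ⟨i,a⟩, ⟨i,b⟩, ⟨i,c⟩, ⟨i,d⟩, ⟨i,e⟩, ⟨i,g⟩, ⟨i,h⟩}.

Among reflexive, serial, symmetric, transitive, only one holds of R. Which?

Reflexive: no — a is not related to itself.
Serial: no — e has no R-successor.
Symmetric: no — a R b but not b R a.
Transitive: yes — every two-step R-path is closed by a direct edge.
Only transitive holds.

transitive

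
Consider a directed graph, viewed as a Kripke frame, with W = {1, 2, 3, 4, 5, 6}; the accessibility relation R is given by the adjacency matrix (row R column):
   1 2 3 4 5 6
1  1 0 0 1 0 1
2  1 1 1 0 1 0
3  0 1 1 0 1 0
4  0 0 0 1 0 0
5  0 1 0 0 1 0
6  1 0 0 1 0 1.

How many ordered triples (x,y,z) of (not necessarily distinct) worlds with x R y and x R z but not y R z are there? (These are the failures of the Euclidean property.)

11

Enumerating: (1,4,1), (1,4,6), (2,1,2), (2,1,3), (2,1,5), (2,3,1), (2,5,1), (2,5,3), (3,5,3), (6,4,1), (6,4,6).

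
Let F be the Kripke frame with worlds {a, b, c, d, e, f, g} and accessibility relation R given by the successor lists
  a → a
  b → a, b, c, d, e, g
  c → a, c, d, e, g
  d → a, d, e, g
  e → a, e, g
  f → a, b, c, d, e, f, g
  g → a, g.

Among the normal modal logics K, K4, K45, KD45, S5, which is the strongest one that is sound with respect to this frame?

Transitive (axiom 4): yes — every two-step R-path is closed by a direct edge.
Euclidean (axiom 5): no — b R a and b R c, but not a R c.
Serial (axiom D): yes — every world has a successor (e.g. a R a).
Reflexive (axiom T): yes — every world is R-related to itself.
So F validates K, K4; K45 would additionally require R to be Euclidean. The strongest is K4.

K4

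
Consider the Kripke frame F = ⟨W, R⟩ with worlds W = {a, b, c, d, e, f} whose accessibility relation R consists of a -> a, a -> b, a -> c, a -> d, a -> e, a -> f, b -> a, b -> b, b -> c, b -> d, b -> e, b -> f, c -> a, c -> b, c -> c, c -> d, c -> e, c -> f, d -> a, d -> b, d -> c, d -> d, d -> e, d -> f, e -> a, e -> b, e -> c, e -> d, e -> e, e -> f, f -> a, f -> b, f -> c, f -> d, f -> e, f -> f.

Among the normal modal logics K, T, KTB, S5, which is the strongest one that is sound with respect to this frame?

Reflexive (axiom T): yes — every world is R-related to itself.
Symmetric (axiom B): yes — every pair in R has its reverse in R.
Euclidean (axiom 5): yes — any two successors of a common world are R-related.
So F validates K, T, KTB, S5. The strongest is S5.

S5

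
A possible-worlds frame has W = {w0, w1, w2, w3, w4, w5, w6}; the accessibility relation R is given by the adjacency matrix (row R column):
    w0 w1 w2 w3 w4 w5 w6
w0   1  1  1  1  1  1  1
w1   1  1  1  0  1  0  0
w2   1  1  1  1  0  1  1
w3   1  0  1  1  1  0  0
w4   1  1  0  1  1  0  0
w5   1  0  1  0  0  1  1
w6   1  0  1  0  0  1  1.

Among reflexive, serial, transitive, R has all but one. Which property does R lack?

Reflexive: yes — every world is R-related to itself.
Serial: yes — every world has a successor (e.g. w0 R w0).
Transitive: no — w1 R w0 and w0 R w3, but not w1 R w3.
Only transitive fails.

transitive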